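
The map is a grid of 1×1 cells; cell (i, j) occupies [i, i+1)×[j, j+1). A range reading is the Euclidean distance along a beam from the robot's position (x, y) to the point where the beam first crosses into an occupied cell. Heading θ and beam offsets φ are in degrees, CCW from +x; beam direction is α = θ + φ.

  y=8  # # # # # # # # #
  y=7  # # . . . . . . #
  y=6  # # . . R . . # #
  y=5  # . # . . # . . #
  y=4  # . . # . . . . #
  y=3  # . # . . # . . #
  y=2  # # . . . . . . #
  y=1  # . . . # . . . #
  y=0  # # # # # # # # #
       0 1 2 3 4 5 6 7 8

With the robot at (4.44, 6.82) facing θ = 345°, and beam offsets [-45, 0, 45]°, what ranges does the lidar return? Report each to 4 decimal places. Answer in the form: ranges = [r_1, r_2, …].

ranges = [1.1200, 2.6503, 2.3600]

beam 1: φ=-45°, α=300°
  dir = (cos 300°, sin 300°) = (0.5000, -0.8660); from cell (4,6)
  next x-line at t=1.1200, next y-line at t=0.9469; Δt_x=2.0000, Δt_y=1.1547
    y: enter (4,5) at t=0.9469
    x: enter (5,5) at t=1.1200 ← occupied
  → r_1 = 1.1200
beam 2: φ=0°, α=345°
  dir = (cos 345°, sin 345°) = (0.9659, -0.2588); from cell (4,6)
  next x-line at t=0.5798, next y-line at t=3.1682; Δt_x=1.0353, Δt_y=3.8637
    x: enter (5,6) at t=0.5798
    x: enter (6,6) at t=1.6150
    x: enter (7,6) at t=2.6503 ← occupied
  → r_2 = 2.6503
beam 3: φ=45°, α=30°
  dir = (cos 30°, sin 30°) = (0.8660, 0.5000); from cell (4,6)
  next x-line at t=0.6466, next y-line at t=0.3600; Δt_x=1.1547, Δt_y=2.0000
    y: enter (4,7) at t=0.3600
    x: enter (5,7) at t=0.6466
    x: enter (6,7) at t=1.8013
    y: enter (6,8) at t=2.3600 ← occupied
  → r_3 = 2.3600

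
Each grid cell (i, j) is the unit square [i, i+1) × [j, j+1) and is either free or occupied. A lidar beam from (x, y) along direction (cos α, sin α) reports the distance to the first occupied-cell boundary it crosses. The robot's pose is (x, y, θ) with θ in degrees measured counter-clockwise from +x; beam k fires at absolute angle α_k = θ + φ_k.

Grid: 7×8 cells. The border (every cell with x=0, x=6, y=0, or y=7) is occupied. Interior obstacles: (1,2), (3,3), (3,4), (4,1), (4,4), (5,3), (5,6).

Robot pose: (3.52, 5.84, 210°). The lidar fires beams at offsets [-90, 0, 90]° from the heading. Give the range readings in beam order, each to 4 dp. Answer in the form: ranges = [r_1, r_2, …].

ranges = [1.3395, 2.9098, 0.9699]

beam 1: φ=-90°, α=120°
  cosα=-0.5000 sinα=0.8660 | (3,5) | tMaxX 1.0400 tMaxY 0.1848 | tΔX 2.0000 tΔY 1.1547
    t=0.1848 [y] (3,6)
    t=1.0400 [x] (2,6)
    t=1.3395 [y] (2,7) — stop
  → r_1 = 1.3395
beam 2: φ=0°, α=210°
  cosα=-0.8660 sinα=-0.5000 | (3,5) | tMaxX 0.6004 tMaxY 1.6800 | tΔX 1.1547 tΔY 2.0000
    t=0.6004 [x] (2,5)
    t=1.6800 [y] (2,4)
    t=1.7551 [x] (1,4)
    t=2.9098 [x] (0,4) — stop
  → r_2 = 2.9098
beam 3: φ=90°, α=300°
  cosα=0.5000 sinα=-0.8660 | (3,5) | tMaxX 0.9600 tMaxY 0.9699 | tΔX 2.0000 tΔY 1.1547
    t=0.9600 [x] (4,5)
    t=0.9699 [y] (4,4) — stop
  → r_3 = 0.9699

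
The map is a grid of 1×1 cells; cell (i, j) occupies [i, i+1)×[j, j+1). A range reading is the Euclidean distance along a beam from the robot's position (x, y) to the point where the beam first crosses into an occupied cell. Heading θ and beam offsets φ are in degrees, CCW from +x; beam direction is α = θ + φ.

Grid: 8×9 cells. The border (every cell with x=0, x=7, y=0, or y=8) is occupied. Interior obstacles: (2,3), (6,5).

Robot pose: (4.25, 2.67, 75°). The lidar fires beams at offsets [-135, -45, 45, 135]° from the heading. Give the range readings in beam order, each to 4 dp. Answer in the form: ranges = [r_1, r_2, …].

beam 1: φ=-135°, α=300°
  dir = (cos 300°, sin 300°) = (0.5000, -0.8660); from cell (4,2)
  next x-line at t=1.5000, next y-line at t=0.7736; Δt_x=2.0000, Δt_y=1.1547
    y: enter (4,1) at t=0.7736
    x: enter (5,1) at t=1.5000
    y: enter (5,0) at t=1.9283 ← occupied
  → r_1 = 1.9283
beam 2: φ=-45°, α=30°
  dir = (cos 30°, sin 30°) = (0.8660, 0.5000); from cell (4,2)
  next x-line at t=0.8660, next y-line at t=0.6600; Δt_x=1.1547, Δt_y=2.0000
    y: enter (4,3) at t=0.6600
    x: enter (5,3) at t=0.8660
    x: enter (6,3) at t=2.0207
    y: enter (6,4) at t=2.6600
    x: enter (7,4) at t=3.1754 ← occupied
  → r_2 = 3.1754
beam 3: φ=45°, α=120°
  dir = (cos 120°, sin 120°) = (-0.5000, 0.8660); from cell (4,2)
  next x-line at t=0.5000, next y-line at t=0.3811; Δt_x=2.0000, Δt_y=1.1547
    y: enter (4,3) at t=0.3811
    x: enter (3,3) at t=0.5000
    y: enter (3,4) at t=1.5358
    x: enter (2,4) at t=2.5000
    y: enter (2,5) at t=2.6905
    y: enter (2,6) at t=3.8452
    x: enter (1,6) at t=4.5000
    y: enter (1,7) at t=4.9999
    y: enter (1,8) at t=6.1546 ← occupied
  → r_3 = 6.1546
beam 4: φ=135°, α=210°
  dir = (cos 210°, sin 210°) = (-0.8660, -0.5000); from cell (4,2)
  next x-line at t=0.2887, next y-line at t=1.3400; Δt_x=1.1547, Δt_y=2.0000
    x: enter (3,2) at t=0.2887
    y: enter (3,1) at t=1.3400
    x: enter (2,1) at t=1.4434
    x: enter (1,1) at t=2.5981
    y: enter (1,0) at t=3.3400 ← occupied
  → r_4 = 3.3400

ranges = [1.9283, 3.1754, 6.1546, 3.3400]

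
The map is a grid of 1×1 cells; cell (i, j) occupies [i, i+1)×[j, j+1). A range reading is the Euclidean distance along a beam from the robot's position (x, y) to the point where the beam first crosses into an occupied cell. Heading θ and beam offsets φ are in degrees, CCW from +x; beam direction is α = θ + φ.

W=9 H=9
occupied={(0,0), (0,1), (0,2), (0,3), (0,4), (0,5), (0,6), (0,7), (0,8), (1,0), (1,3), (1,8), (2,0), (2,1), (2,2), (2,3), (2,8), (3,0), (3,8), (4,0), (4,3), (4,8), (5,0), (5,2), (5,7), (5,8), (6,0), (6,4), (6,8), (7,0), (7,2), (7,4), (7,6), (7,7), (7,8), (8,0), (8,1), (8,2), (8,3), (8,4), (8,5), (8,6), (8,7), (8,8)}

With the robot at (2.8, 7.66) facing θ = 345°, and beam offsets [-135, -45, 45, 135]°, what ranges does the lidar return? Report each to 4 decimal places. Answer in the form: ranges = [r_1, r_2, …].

ranges = [2.0785, 4.2262, 0.6800, 0.3926]

beam 1: φ=-135°, α=210°
  cosα=-0.8660 sinα=-0.5000 | (2,7) | tMaxX 0.9238 tMaxY 1.3200 | tΔX 1.1547 tΔY 2.0000
    t=0.9238 [x] (1,7)
    t=1.3200 [y] (1,6)
    t=2.0785 [x] (0,6) — stop
  → r_1 = 2.0785
beam 2: φ=-45°, α=300°
  cosα=0.5000 sinα=-0.8660 | (2,7) | tMaxX 0.4000 tMaxY 0.7621 | tΔX 2.0000 tΔY 1.1547
    t=0.4000 [x] (3,7)
    t=0.7621 [y] (3,6)
    t=1.9168 [y] (3,5)
    t=2.4000 [x] (4,5)
    t=3.0715 [y] (4,4)
    t=4.2262 [y] (4,3) — stop
  → r_2 = 4.2262
beam 3: φ=45°, α=30°
  cosα=0.8660 sinα=0.5000 | (2,7) | tMaxX 0.2309 tMaxY 0.6800 | tΔX 1.1547 tΔY 2.0000
    t=0.2309 [x] (3,7)
    t=0.6800 [y] (3,8) — stop
  → r_3 = 0.6800
beam 4: φ=135°, α=120°
  cosα=-0.5000 sinα=0.8660 | (2,7) | tMaxX 1.6000 tMaxY 0.3926 | tΔX 2.0000 tΔY 1.1547
    t=0.3926 [y] (2,8) — stop
  → r_4 = 0.3926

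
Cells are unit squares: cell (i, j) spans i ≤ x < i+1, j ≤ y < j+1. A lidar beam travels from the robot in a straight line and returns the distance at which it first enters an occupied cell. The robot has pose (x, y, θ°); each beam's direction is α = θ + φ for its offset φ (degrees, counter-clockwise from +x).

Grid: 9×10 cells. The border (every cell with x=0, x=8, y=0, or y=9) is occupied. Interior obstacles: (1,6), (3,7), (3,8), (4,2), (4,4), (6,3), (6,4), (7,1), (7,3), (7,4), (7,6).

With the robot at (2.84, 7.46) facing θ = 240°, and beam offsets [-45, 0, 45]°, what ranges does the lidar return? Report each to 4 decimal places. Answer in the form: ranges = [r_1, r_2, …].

ranges = [1.7773, 1.6800, 4.6173]

beam 1: φ=-45°, α=195°
  direction (-0.9659, -0.2588); cell (2,7); t to first gridline: x 0.8696, y 1.7773 (then +1.0353 / +3.8637)
    (1,7) via x @ 0.8696
    (1,6) via y @ 1.7773  # hit
  → r_1 = 1.7773
beam 2: φ=0°, α=240°
  direction (-0.5000, -0.8660); cell (2,7); t to first gridline: x 1.6800, y 0.5312 (then +2.0000 / +1.1547)
    (2,6) via y @ 0.5312
    (1,6) via x @ 1.6800  # hit
  → r_2 = 1.6800
beam 3: φ=45°, α=285°
  direction (0.2588, -0.9659); cell (2,7); t to first gridline: x 0.6182, y 0.4762 (then +3.8637 / +1.0353)
    (2,6) via y @ 0.4762
    (3,6) via x @ 0.6182
    (3,5) via y @ 1.5115
    (3,4) via y @ 2.5468
    (3,3) via y @ 3.5821
    (4,3) via x @ 4.4819
    (4,2) via y @ 4.6173  # hit
  → r_3 = 4.6173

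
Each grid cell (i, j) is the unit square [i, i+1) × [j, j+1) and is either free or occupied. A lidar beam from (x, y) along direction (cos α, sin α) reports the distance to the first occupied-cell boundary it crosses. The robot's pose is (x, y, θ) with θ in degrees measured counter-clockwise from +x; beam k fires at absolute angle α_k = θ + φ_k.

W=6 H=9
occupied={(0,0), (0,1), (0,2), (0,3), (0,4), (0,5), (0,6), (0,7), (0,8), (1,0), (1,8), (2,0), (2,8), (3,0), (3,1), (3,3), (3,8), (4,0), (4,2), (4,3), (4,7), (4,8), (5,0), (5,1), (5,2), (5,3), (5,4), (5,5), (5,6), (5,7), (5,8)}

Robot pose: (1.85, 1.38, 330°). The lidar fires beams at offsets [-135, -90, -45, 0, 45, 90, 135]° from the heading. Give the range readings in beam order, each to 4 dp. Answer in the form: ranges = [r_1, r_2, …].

ranges = [0.8800, 0.4388, 0.3934, 0.7600, 1.1906, 2.3000, 3.2841]

beam 1: φ=-135°, α=195°
  direction (-0.9659, -0.2588); cell (1,1); t to first gridline: x 0.8800, y 1.4682 (then +1.0353 / +3.8637)
    (0,1) via x @ 0.8800  # hit
  → r_1 = 0.8800
beam 2: φ=-90°, α=240°
  direction (-0.5000, -0.8660); cell (1,1); t to first gridline: x 1.7000, y 0.4388 (then +2.0000 / +1.1547)
    (1,0) via y @ 0.4388  # hit
  → r_2 = 0.4388
beam 3: φ=-45°, α=285°
  direction (0.2588, -0.9659); cell (1,1); t to first gridline: x 0.5796, y 0.3934 (then +3.8637 / +1.0353)
    (1,0) via y @ 0.3934  # hit
  → r_3 = 0.3934
beam 4: φ=0°, α=330°
  direction (0.8660, -0.5000); cell (1,1); t to first gridline: x 0.1732, y 0.7600 (then +1.1547 / +2.0000)
    (2,1) via x @ 0.1732
    (2,0) via y @ 0.7600  # hit
  → r_4 = 0.7600
beam 5: φ=45°, α=15°
  direction (0.9659, 0.2588); cell (1,1); t to first gridline: x 0.1553, y 2.3955 (then +1.0353 / +3.8637)
    (2,1) via x @ 0.1553
    (3,1) via x @ 1.1906  # hit
  → r_5 = 1.1906
beam 6: φ=90°, α=60°
  direction (0.5000, 0.8660); cell (1,1); t to first gridline: x 0.3000, y 0.7159 (then +2.0000 / +1.1547)
    (2,1) via x @ 0.3000
    (2,2) via y @ 0.7159
    (2,3) via y @ 1.8706
    (3,3) via x @ 2.3000  # hit
  → r_6 = 2.3000
beam 7: φ=135°, α=105°
  direction (-0.2588, 0.9659); cell (1,1); t to first gridline: x 3.2841, y 0.6419 (then +3.8637 / +1.0353)
    (1,2) via y @ 0.6419
    (1,3) via y @ 1.6771
    (1,4) via y @ 2.7124
    (0,4) via x @ 3.2841  # hit
  → r_7 = 3.2841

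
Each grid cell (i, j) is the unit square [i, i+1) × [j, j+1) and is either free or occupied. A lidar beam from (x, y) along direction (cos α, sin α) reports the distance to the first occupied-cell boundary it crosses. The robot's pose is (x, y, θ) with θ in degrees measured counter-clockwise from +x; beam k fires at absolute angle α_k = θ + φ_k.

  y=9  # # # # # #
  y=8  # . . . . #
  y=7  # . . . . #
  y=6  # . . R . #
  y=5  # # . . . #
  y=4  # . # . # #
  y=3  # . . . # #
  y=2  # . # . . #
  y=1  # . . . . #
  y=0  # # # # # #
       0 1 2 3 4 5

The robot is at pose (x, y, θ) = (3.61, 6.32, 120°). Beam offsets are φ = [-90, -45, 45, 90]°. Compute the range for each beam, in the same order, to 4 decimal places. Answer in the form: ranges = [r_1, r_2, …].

beam 1: φ=-90°, α=30°
  d=(0.8660,0.5000)  start (3,6)  tX=0.4503 tY=1.3600  stride 1/|dx|=1.1547 1/|dy|=2.0000
    cross x-line → (4,6), t=0.4503
    cross y-line → (4,7), t=1.3600
    cross x-line → (5,7), t=1.6050 (wall)
  → r_1 = 1.6050
beam 2: φ=-45°, α=75°
  d=(0.2588,0.9659)  start (3,6)  tX=1.5068 tY=0.7040  stride 1/|dx|=3.8637 1/|dy|=1.0353
    cross y-line → (3,7), t=0.7040
    cross x-line → (4,7), t=1.5068
    cross y-line → (4,8), t=1.7393
    cross y-line → (4,9), t=2.7745 (wall)
  → r_2 = 2.7745
beam 3: φ=45°, α=165°
  d=(-0.9659,0.2588)  start (3,6)  tX=0.6315 tY=2.6273  stride 1/|dx|=1.0353 1/|dy|=3.8637
    cross x-line → (2,6), t=0.6315
    cross x-line → (1,6), t=1.6668
    cross y-line → (1,7), t=2.6273
    cross x-line → (0,7), t=2.7021 (wall)
  → r_3 = 2.7021
beam 4: φ=90°, α=210°
  d=(-0.8660,-0.5000)  start (3,6)  tX=0.7044 tY=0.6400  stride 1/|dx|=1.1547 1/|dy|=2.0000
    cross y-line → (3,5), t=0.6400
    cross x-line → (2,5), t=0.7044
    cross x-line → (1,5), t=1.8591 (wall)
  → r_4 = 1.8591

ranges = [1.6050, 2.7745, 2.7021, 1.8591]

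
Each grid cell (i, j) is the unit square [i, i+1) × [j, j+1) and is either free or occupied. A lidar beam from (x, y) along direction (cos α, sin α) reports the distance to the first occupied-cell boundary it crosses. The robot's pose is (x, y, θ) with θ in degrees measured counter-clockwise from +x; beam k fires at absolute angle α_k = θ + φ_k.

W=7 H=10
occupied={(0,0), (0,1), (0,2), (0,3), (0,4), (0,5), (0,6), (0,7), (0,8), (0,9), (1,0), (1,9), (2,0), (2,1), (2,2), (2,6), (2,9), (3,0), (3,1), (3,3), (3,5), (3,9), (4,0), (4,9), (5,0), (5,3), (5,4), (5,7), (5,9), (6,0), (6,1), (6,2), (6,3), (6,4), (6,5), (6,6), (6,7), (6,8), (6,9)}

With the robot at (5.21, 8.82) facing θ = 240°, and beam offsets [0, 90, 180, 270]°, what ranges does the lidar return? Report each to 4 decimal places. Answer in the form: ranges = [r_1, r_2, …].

ranges = [3.2563, 0.9122, 0.2078, 0.3600]

beam 1: φ=0°, α=240°
  dir = (cos 240°, sin 240°) = (-0.5000, -0.8660); from cell (5,8)
  next x-line at t=0.4200, next y-line at t=0.9469; Δt_x=2.0000, Δt_y=1.1547
    x: enter (4,8) at t=0.4200
    y: enter (4,7) at t=0.9469
    y: enter (4,6) at t=2.1016
    x: enter (3,6) at t=2.4200
    y: enter (3,5) at t=3.2563 ← occupied
  → r_1 = 3.2563
beam 2: φ=90°, α=330°
  dir = (cos 330°, sin 330°) = (0.8660, -0.5000); from cell (5,8)
  next x-line at t=0.9122, next y-line at t=1.6400; Δt_x=1.1547, Δt_y=2.0000
    x: enter (6,8) at t=0.9122 ← occupied
  → r_2 = 0.9122
beam 3: φ=180°, α=60°
  dir = (cos 60°, sin 60°) = (0.5000, 0.8660); from cell (5,8)
  next x-line at t=1.5800, next y-line at t=0.2078; Δt_x=2.0000, Δt_y=1.1547
    y: enter (5,9) at t=0.2078 ← occupied
  → r_3 = 0.2078
beam 4: φ=270°, α=150°
  dir = (cos 150°, sin 150°) = (-0.8660, 0.5000); from cell (5,8)
  next x-line at t=0.2425, next y-line at t=0.3600; Δt_x=1.1547, Δt_y=2.0000
    x: enter (4,8) at t=0.2425
    y: enter (4,9) at t=0.3600 ← occupied
  → r_4 = 0.3600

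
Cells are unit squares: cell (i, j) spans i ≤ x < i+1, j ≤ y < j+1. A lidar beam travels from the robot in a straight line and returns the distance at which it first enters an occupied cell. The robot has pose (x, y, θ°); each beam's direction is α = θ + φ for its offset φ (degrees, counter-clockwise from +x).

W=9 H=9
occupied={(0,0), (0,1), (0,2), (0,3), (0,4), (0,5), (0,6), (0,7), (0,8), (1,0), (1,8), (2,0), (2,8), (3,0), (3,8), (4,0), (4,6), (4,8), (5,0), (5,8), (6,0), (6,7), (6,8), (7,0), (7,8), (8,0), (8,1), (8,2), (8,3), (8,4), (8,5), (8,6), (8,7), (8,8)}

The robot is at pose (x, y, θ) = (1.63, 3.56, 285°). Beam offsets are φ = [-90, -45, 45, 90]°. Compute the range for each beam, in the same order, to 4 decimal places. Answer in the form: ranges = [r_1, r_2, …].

ranges = [0.6522, 1.2600, 5.1200, 6.5947]

beam 1: φ=-90°, α=195°
  cosα=-0.9659 sinα=-0.2588 | (1,3) | tMaxX 0.6522 tMaxY 2.1637 | tΔX 1.0353 tΔY 3.8637
    t=0.6522 [x] (0,3) — stop
  → r_1 = 0.6522
beam 2: φ=-45°, α=240°
  cosα=-0.5000 sinα=-0.8660 | (1,3) | tMaxX 1.2600 tMaxY 0.6466 | tΔX 2.0000 tΔY 1.1547
    t=0.6466 [y] (1,2)
    t=1.2600 [x] (0,2) — stop
  → r_2 = 1.2600
beam 3: φ=45°, α=330°
  cosα=0.8660 sinα=-0.5000 | (1,3) | tMaxX 0.4272 tMaxY 1.1200 | tΔX 1.1547 tΔY 2.0000
    t=0.4272 [x] (2,3)
    t=1.1200 [y] (2,2)
    t=1.5819 [x] (3,2)
    t=2.7366 [x] (4,2)
    t=3.1200 [y] (4,1)
    t=3.8913 [x] (5,1)
    t=5.0460 [x] (6,1)
    t=5.1200 [y] (6,0) — stop
  → r_3 = 5.1200
beam 4: φ=90°, α=15°
  cosα=0.9659 sinα=0.2588 | (1,3) | tMaxX 0.3831 tMaxY 1.7000 | tΔX 1.0353 tΔY 3.8637
    t=0.3831 [x] (2,3)
    t=1.4183 [x] (3,3)
    t=1.7000 [y] (3,4)
    t=2.4536 [x] (4,4)
    t=3.4889 [x] (5,4)
    t=4.5242 [x] (6,4)
    t=5.5594 [x] (7,4)
    t=5.5637 [y] (7,5)
    t=6.5947 [x] (8,5) — stop
  → r_4 = 6.5947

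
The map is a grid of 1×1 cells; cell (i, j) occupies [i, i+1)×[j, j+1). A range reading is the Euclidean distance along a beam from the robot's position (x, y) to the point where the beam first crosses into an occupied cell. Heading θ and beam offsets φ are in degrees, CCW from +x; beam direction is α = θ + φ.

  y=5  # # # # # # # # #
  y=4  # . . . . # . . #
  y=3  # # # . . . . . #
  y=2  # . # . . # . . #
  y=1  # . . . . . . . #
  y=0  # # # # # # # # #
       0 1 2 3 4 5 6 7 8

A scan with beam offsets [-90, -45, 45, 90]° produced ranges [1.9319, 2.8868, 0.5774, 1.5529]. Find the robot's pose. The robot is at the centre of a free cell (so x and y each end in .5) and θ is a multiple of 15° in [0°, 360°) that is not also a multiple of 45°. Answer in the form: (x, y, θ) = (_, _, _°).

The pose lattice has 23·16 = 368 candidates. Test each by forward raycasting.
  (4.5, 1.5, 285°): beam 2 = 0.5774 ≠ 2.8868 ✗
  (3.5, 4.5, 60°): beam 1 = 5.1962 ≠ 1.9319 ✗
  (1.5, 4.5, 30°): beam 1 = 0.5774 ≠ 1.9319 ✗
  (2.5, 4.5, 105°): beam 2 = 0.5774 ≠ 2.8868 ✗
  (2.5, 4.5, 195°): beam 1 = 0.5176 ≠ 1.9319 ✗
  …
  (2.5, 1.5, 75°): r_1=1.9319, r_2=2.8868, r_3=0.5774, r_4=1.5529 — all match ✓
Unique over the lattice → pose = (2.5, 1.5, 75°).

(x, y, θ) = (2.5, 1.5, 75°)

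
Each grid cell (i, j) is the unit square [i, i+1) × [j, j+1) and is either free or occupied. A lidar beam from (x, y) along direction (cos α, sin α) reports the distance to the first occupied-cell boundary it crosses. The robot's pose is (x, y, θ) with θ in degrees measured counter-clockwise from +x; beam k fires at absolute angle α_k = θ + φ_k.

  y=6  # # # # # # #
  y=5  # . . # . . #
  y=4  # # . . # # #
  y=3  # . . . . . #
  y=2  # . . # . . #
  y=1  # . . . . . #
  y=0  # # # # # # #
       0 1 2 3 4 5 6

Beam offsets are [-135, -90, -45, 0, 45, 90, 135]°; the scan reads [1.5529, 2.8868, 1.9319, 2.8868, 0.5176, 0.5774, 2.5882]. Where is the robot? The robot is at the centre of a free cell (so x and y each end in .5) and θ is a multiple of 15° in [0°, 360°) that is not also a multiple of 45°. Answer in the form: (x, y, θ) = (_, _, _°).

(x, y, θ) = (3.5, 3.5, 210°)

The pose lattice has 20·16 = 320 candidates. Test each by forward raycasting.
  (3.5, 1.5, 285°): beam 1 = 2.8868 ≠ 1.5529 ✗
  (2.5, 2.5, 285°): beam 1 = 1.7321 ≠ 1.5529 ✗
  (3.5, 3.5, 300°): beam 1 = 1.9319 ≠ 1.5529 ✗
  (1.5, 3.5, 210°): beam 1 = 0.5176 ≠ 1.5529 ✗
  (1.5, 5.5, 75°): beam 1 = 0.5774 ≠ 1.5529 ✗
  …
  (3.5, 3.5, 210°): r_1=1.5529, r_2=2.8868, r_3=1.9319, r_4=2.8868, r_5=0.5176, r_6=0.5774, r_7=2.5882 — all match ✓
Only this pose fits every beam.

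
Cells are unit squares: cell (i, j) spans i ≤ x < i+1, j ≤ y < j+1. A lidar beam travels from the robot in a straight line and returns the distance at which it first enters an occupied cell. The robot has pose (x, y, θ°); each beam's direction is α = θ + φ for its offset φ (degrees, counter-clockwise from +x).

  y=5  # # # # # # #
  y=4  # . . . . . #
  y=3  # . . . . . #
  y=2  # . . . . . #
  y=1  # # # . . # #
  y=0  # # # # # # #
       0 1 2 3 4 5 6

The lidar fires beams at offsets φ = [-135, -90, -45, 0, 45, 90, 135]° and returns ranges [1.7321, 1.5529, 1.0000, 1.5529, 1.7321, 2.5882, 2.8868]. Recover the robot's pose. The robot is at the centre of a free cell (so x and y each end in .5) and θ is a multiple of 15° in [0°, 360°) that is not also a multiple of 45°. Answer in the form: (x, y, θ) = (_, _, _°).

Candidates: 17 free-cell centres × 16 headings = 272 poses. Raycast each; keep the one whose scan matches to 4 dp.
  (4.5, 2.5, 165°): beam 2 = 2.5882 ≠ 1.5529 ✗
  (2.5, 2.5, 75°): beam 1 = 0.5774 ≠ 1.7321 ✗
  (3.5, 3.5, 30°): beam 1 = 1.9319 ≠ 1.7321 ✗
  (4.5, 4.5, 15°): beam 1 = 3.0000 ≠ 1.7321 ✗
  (4.5, 2.5, 75°): beam 1 = 1.0000 ≠ 1.7321 ✗
  …
  (4.5, 2.5, 345°): r_1=1.7321, r_2=1.5529, r_3=1.0000, r_4=1.5529, r_5=1.7321, r_6=2.5882, r_7=2.8868 — all match ✓
Only this pose fits every beam.

(x, y, θ) = (4.5, 2.5, 345°)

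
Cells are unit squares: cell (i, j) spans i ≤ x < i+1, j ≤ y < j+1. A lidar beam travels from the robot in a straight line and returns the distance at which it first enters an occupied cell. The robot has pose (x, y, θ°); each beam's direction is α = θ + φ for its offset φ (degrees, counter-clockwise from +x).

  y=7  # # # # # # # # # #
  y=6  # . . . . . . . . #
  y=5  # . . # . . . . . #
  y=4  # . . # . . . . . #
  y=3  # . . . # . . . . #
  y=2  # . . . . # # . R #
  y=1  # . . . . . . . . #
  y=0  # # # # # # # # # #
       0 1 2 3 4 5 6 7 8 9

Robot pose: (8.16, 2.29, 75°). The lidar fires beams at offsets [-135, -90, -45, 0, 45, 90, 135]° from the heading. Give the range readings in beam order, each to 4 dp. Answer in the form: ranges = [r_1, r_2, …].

ranges = [1.4896, 0.8696, 0.9699, 3.2455, 5.4386, 1.2009, 2.5800]

beam 1: φ=-135°, α=300°
  d=(0.5000,-0.8660)  start (8,2)  tX=1.6800 tY=0.3349  stride 1/|dx|=2.0000 1/|dy|=1.1547
    cross y-line → (8,1), t=0.3349
    cross y-line → (8,0), t=1.4896 (wall)
  → r_1 = 1.4896
beam 2: φ=-90°, α=345°
  d=(0.9659,-0.2588)  start (8,2)  tX=0.8696 tY=1.1205  stride 1/|dx|=1.0353 1/|dy|=3.8637
    cross x-line → (9,2), t=0.8696 (wall)
  → r_2 = 0.8696
beam 3: φ=-45°, α=30°
  d=(0.8660,0.5000)  start (8,2)  tX=0.9699 tY=1.4200  stride 1/|dx|=1.1547 1/|dy|=2.0000
    cross x-line → (9,2), t=0.9699 (wall)
  → r_3 = 0.9699
beam 4: φ=0°, α=75°
  d=(0.2588,0.9659)  start (8,2)  tX=3.2455 tY=0.7350  stride 1/|dx|=3.8637 1/|dy|=1.0353
    cross y-line → (8,3), t=0.7350
    cross y-line → (8,4), t=1.7703
    cross y-line → (8,5), t=2.8056
    cross x-line → (9,5), t=3.2455 (wall)
  → r_4 = 3.2455
beam 5: φ=45°, α=120°
  d=(-0.5000,0.8660)  start (8,2)  tX=0.3200 tY=0.8198  stride 1/|dx|=2.0000 1/|dy|=1.1547
    cross x-line → (7,2), t=0.3200
    cross y-line → (7,3), t=0.8198
    cross y-line → (7,4), t=1.9745
    cross x-line → (6,4), t=2.3200
    cross y-line → (6,5), t=3.1292
    cross y-line → (6,6), t=4.2839
    cross x-line → (5,6), t=4.3200
    cross y-line → (5,7), t=5.4386 (wall)
  → r_5 = 5.4386
beam 6: φ=90°, α=165°
  d=(-0.9659,0.2588)  start (8,2)  tX=0.1656 tY=2.7432  stride 1/|dx|=1.0353 1/|dy|=3.8637
    cross x-line → (7,2), t=0.1656
    cross x-line → (6,2), t=1.2009 (wall)
  → r_6 = 1.2009
beam 7: φ=135°, α=210°
  d=(-0.8660,-0.5000)  start (8,2)  tX=0.1848 tY=0.5800  stride 1/|dx|=1.1547 1/|dy|=2.0000
    cross x-line → (7,2), t=0.1848
    cross y-line → (7,1), t=0.5800
    cross x-line → (6,1), t=1.3395
    cross x-line → (5,1), t=2.4942
    cross y-line → (5,0), t=2.5800 (wall)
  → r_7 = 2.5800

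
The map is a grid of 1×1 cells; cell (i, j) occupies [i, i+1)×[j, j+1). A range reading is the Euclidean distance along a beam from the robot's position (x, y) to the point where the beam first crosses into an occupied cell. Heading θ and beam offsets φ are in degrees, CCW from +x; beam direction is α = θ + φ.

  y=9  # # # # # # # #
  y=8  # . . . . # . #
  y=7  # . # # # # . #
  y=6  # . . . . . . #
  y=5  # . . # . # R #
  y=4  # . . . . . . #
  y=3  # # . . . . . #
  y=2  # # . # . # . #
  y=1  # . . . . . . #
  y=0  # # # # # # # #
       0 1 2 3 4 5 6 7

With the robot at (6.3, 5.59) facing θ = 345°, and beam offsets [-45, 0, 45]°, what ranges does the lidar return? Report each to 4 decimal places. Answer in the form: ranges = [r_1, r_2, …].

beam 1: φ=-45°, α=300°
  dir = (cos 300°, sin 300°) = (0.5000, -0.8660); from cell (6,5)
  next x-line at t=1.4000, next y-line at t=0.6813; Δt_x=2.0000, Δt_y=1.1547
    y: enter (6,4) at t=0.6813
    x: enter (7,4) at t=1.4000 ← occupied
  → r_1 = 1.4000
beam 2: φ=0°, α=345°
  dir = (cos 345°, sin 345°) = (0.9659, -0.2588); from cell (6,5)
  next x-line at t=0.7247, next y-line at t=2.2796; Δt_x=1.0353, Δt_y=3.8637
    x: enter (7,5) at t=0.7247 ← occupied
  → r_2 = 0.7247
beam 3: φ=45°, α=30°
  dir = (cos 30°, sin 30°) = (0.8660, 0.5000); from cell (6,5)
  next x-line at t=0.8083, next y-line at t=0.8200; Δt_x=1.1547, Δt_y=2.0000
    x: enter (7,5) at t=0.8083 ← occupied
  → r_3 = 0.8083

ranges = [1.4000, 0.7247, 0.8083]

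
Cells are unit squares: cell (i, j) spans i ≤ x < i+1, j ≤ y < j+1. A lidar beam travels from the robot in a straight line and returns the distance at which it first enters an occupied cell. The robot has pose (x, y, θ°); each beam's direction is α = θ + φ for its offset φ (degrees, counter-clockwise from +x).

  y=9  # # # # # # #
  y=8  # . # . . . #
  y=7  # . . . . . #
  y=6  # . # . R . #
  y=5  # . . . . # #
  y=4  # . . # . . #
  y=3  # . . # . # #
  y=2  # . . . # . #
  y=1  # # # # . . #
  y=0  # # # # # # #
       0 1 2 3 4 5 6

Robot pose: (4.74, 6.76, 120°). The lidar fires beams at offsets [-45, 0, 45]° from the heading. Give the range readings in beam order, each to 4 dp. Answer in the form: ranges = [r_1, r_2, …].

beam 1: φ=-45°, α=75°
  direction (0.2588, 0.9659); cell (4,6); t to first gridline: x 1.0046, y 0.2485 (then +3.8637 / +1.0353)
    (4,7) via y @ 0.2485
    (5,7) via x @ 1.0046
    (5,8) via y @ 1.2837
    (5,9) via y @ 2.3190  # hit
  → r_1 = 2.3190
beam 2: φ=0°, α=120°
  direction (-0.5000, 0.8660); cell (4,6); t to first gridline: x 1.4800, y 0.2771 (then +2.0000 / +1.1547)
    (4,7) via y @ 0.2771
    (4,8) via y @ 1.4318
    (3,8) via x @ 1.4800
    (3,9) via y @ 2.5865  # hit
  → r_2 = 2.5865
beam 3: φ=45°, α=165°
  direction (-0.9659, 0.2588); cell (4,6); t to first gridline: x 0.7661, y 0.9273 (then +1.0353 / +3.8637)
    (3,6) via x @ 0.7661
    (3,7) via y @ 0.9273
    (2,7) via x @ 1.8014
    (1,7) via x @ 2.8367
    (0,7) via x @ 3.8719  # hit
  → r_3 = 3.8719

ranges = [2.3190, 2.5865, 3.8719]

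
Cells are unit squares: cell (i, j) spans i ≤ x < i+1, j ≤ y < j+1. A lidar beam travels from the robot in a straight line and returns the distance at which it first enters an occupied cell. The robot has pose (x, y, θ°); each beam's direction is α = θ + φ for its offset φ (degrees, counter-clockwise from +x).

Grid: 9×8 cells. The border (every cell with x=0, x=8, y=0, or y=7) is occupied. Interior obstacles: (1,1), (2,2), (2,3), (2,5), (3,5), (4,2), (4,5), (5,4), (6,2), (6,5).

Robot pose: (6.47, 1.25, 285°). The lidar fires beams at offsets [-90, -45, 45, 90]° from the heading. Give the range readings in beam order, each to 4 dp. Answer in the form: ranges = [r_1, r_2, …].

ranges = [0.9659, 0.2887, 0.5000, 1.5840]

beam 1: φ=-90°, α=195°
  dir = (cos 195°, sin 195°) = (-0.9659, -0.2588); from cell (6,1)
  next x-line at t=0.4866, next y-line at t=0.9659; Δt_x=1.0353, Δt_y=3.8637
    x: enter (5,1) at t=0.4866
    y: enter (5,0) at t=0.9659 ← occupied
  → r_1 = 0.9659
beam 2: φ=-45°, α=240°
  dir = (cos 240°, sin 240°) = (-0.5000, -0.8660); from cell (6,1)
  next x-line at t=0.9400, next y-line at t=0.2887; Δt_x=2.0000, Δt_y=1.1547
    y: enter (6,0) at t=0.2887 ← occupied
  → r_2 = 0.2887
beam 3: φ=45°, α=330°
  dir = (cos 330°, sin 330°) = (0.8660, -0.5000); from cell (6,1)
  next x-line at t=0.6120, next y-line at t=0.5000; Δt_x=1.1547, Δt_y=2.0000
    y: enter (6,0) at t=0.5000 ← occupied
  → r_3 = 0.5000
beam 4: φ=90°, α=15°
  dir = (cos 15°, sin 15°) = (0.9659, 0.2588); from cell (6,1)
  next x-line at t=0.5487, next y-line at t=2.8978; Δt_x=1.0353, Δt_y=3.8637
    x: enter (7,1) at t=0.5487
    x: enter (8,1) at t=1.5840 ← occupied
  → r_4 = 1.5840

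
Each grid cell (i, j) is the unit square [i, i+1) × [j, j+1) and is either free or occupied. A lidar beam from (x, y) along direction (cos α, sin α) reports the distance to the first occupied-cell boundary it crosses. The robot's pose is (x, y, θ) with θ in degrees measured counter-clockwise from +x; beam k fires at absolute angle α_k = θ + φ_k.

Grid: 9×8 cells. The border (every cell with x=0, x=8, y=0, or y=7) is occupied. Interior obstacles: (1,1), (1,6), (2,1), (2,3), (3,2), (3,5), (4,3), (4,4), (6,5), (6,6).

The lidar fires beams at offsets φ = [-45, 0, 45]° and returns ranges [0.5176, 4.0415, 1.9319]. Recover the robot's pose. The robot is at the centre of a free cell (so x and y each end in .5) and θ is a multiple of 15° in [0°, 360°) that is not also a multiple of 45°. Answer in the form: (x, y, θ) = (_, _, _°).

(x, y, θ) = (1.5, 3.5, 60°)

Enumerate (i+0.5, j+0.5, θ) over the 32 free cells and 16 admissible headings. For each, cast all 3 beams and compare to the given ranges.
  (3.5, 4.5, 120°): beam 2 = 0.5774 ≠ 4.0415 ✗
  (6.5, 3.5, 120°): beam 1 = 1.5529 ≠ 0.5176 ✗
  (3.5, 4.5, 255°): beam 1 = 1.0000 ≠ 0.5176 ✗
  …
  (1.5, 3.5, 60°): r_1=0.5176, r_2=4.0415, r_3=1.9319 — all match ✓
No second candidate reproduces the full scan.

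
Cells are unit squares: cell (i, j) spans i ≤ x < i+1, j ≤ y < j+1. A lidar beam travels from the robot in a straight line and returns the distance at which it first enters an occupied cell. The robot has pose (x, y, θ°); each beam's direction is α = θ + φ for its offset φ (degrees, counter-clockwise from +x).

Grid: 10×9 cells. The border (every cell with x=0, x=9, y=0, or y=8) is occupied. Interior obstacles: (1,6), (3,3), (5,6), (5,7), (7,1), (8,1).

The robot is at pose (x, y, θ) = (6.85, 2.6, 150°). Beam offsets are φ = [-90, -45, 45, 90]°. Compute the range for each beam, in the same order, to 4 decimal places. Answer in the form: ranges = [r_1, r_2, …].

ranges = [4.3000, 3.5199, 6.0564, 1.8475]

beam 1: φ=-90°, α=60°
  direction (0.5000, 0.8660); cell (6,2); t to first gridline: x 0.3000, y 0.4619 (then +2.0000 / +1.1547)
    (7,2) via x @ 0.3000
    (7,3) via y @ 0.4619
    (7,4) via y @ 1.6166
    (8,4) via x @ 2.3000
    (8,5) via y @ 2.7713
    (8,6) via y @ 3.9260
    (9,6) via x @ 4.3000  # hit
  → r_1 = 4.3000
beam 2: φ=-45°, α=105°
  direction (-0.2588, 0.9659); cell (6,2); t to first gridline: x 3.2841, y 0.4141 (then +3.8637 / +1.0353)
    (6,3) via y @ 0.4141
    (6,4) via y @ 1.4494
    (6,5) via y @ 2.4847
    (5,5) via x @ 3.2841
    (5,6) via y @ 3.5199  # hit
  → r_2 = 3.5199
beam 3: φ=45°, α=195°
  direction (-0.9659, -0.2588); cell (6,2); t to first gridline: x 0.8800, y 2.3182 (then +1.0353 / +3.8637)
    (5,2) via x @ 0.8800
    (4,2) via x @ 1.9153
    (4,1) via y @ 2.3182
    (3,1) via x @ 2.9505
    (2,1) via x @ 3.9858
    (1,1) via x @ 5.0211
    (0,1) via x @ 6.0564  # hit
  → r_3 = 6.0564
beam 4: φ=90°, α=240°
  direction (-0.5000, -0.8660); cell (6,2); t to first gridline: x 1.7000, y 0.6928 (then +2.0000 / +1.1547)
    (6,1) via y @ 0.6928
    (5,1) via x @ 1.7000
    (5,0) via y @ 1.8475  # hit
  → r_4 = 1.8475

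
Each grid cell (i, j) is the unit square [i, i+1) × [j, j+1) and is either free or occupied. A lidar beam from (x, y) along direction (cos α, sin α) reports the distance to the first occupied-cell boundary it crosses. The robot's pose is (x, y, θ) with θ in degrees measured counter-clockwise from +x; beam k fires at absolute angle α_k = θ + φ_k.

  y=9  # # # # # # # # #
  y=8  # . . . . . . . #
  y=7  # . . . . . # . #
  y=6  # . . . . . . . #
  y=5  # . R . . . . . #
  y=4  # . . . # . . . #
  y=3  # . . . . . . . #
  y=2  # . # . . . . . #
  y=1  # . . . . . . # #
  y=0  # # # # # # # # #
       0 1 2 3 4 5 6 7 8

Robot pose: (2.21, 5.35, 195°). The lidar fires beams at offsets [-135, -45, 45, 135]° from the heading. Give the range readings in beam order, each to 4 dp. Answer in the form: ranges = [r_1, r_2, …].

ranges = [4.2147, 1.3972, 2.4200, 2.0669]

beam 1: φ=-135°, α=60°
  dir = (cos 60°, sin 60°) = (0.5000, 0.8660); from cell (2,5)
  next x-line at t=1.5800, next y-line at t=0.7506; Δt_x=2.0000, Δt_y=1.1547
    y: enter (2,6) at t=0.7506
    x: enter (3,6) at t=1.5800
    y: enter (3,7) at t=1.9053
    y: enter (3,8) at t=3.0600
    x: enter (4,8) at t=3.5800
    y: enter (4,9) at t=4.2147 ← occupied
  → r_1 = 4.2147
beam 2: φ=-45°, α=150°
  dir = (cos 150°, sin 150°) = (-0.8660, 0.5000); from cell (2,5)
  next x-line at t=0.2425, next y-line at t=1.3000; Δt_x=1.1547, Δt_y=2.0000
    x: enter (1,5) at t=0.2425
    y: enter (1,6) at t=1.3000
    x: enter (0,6) at t=1.3972 ← occupied
  → r_2 = 1.3972
beam 3: φ=45°, α=240°
  dir = (cos 240°, sin 240°) = (-0.5000, -0.8660); from cell (2,5)
  next x-line at t=0.4200, next y-line at t=0.4041; Δt_x=2.0000, Δt_y=1.1547
    y: enter (2,4) at t=0.4041
    x: enter (1,4) at t=0.4200
    y: enter (1,3) at t=1.5588
    x: enter (0,3) at t=2.4200 ← occupied
  → r_3 = 2.4200
beam 4: φ=135°, α=330°
  dir = (cos 330°, sin 330°) = (0.8660, -0.5000); from cell (2,5)
  next x-line at t=0.9122, next y-line at t=0.7000; Δt_x=1.1547, Δt_y=2.0000
    y: enter (2,4) at t=0.7000
    x: enter (3,4) at t=0.9122
    x: enter (4,4) at t=2.0669 ← occupied
  → r_4 = 2.0669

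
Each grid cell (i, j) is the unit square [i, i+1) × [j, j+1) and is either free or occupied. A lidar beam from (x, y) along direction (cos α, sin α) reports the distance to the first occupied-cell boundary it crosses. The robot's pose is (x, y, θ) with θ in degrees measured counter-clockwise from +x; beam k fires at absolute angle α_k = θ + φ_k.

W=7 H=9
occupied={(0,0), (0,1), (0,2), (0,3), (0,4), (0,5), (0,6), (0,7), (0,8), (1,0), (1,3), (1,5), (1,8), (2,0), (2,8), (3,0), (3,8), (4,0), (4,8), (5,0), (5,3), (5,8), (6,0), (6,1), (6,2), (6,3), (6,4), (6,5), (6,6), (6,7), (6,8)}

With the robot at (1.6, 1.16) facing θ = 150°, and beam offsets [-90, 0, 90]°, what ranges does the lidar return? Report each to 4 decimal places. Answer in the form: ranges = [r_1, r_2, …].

beam 1: φ=-90°, α=60°
  direction (0.5000, 0.8660); cell (1,1); t to first gridline: x 0.8000, y 0.9699 (then +2.0000 / +1.1547)
    (2,1) via x @ 0.8000
    (2,2) via y @ 0.9699
    (2,3) via y @ 2.1246
    (3,3) via x @ 2.8000
    (3,4) via y @ 3.2793
    (3,5) via y @ 4.4341
    (4,5) via x @ 4.8000
    (4,6) via y @ 5.5888
    (4,7) via y @ 6.7435
    (5,7) via x @ 6.8000
    (5,8) via y @ 7.8982  # hit
  → r_1 = 7.8982
beam 2: φ=0°, α=150°
  direction (-0.8660, 0.5000); cell (1,1); t to first gridline: x 0.6928, y 1.6800 (then +1.1547 / +2.0000)
    (0,1) via x @ 0.6928  # hit
  → r_2 = 0.6928
beam 3: φ=90°, α=240°
  direction (-0.5000, -0.8660); cell (1,1); t to first gridline: x 1.2000, y 0.1848 (then +2.0000 / +1.1547)
    (1,0) via y @ 0.1848  # hit
  → r_3 = 0.1848

ranges = [7.8982, 0.6928, 0.1848]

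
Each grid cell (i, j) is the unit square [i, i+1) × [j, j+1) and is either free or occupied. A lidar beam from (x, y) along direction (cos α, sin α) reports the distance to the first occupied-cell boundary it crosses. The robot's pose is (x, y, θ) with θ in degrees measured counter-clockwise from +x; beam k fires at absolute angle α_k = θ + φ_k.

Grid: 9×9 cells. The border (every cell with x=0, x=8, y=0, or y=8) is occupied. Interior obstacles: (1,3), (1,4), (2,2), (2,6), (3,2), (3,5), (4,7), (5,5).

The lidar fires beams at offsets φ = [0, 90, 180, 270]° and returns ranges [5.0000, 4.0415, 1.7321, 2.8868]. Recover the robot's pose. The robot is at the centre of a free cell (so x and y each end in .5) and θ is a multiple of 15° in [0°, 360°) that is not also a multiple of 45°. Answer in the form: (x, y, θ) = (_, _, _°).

(x, y, θ) = (5.5, 2.5, 60°)

Candidates: 41 free-cell centres × 16 headings = 656 poses. Raycast each; keep the one whose scan matches to 4 dp.
  (3.5, 3.5, 195°): beam 1 = 1.5529 ≠ 5.0000 ✗
  (2.5, 5.5, 105°): beam 1 = 0.5176 ≠ 5.0000 ✗
  (7.5, 5.5, 75°): beam 1 = 1.9319 ≠ 5.0000 ✗
  (5.5, 6.5, 285°): beam 1 = 0.5176 ≠ 5.0000 ✗
  (5.5, 4.5, 330°): beam 1 = 2.8868 ≠ 5.0000 ✗
  …
  (5.5, 2.5, 60°): r_1=5.0000, r_2=4.0415, r_3=1.7321, r_4=2.8868 — all match ✓
Only this pose fits every beam.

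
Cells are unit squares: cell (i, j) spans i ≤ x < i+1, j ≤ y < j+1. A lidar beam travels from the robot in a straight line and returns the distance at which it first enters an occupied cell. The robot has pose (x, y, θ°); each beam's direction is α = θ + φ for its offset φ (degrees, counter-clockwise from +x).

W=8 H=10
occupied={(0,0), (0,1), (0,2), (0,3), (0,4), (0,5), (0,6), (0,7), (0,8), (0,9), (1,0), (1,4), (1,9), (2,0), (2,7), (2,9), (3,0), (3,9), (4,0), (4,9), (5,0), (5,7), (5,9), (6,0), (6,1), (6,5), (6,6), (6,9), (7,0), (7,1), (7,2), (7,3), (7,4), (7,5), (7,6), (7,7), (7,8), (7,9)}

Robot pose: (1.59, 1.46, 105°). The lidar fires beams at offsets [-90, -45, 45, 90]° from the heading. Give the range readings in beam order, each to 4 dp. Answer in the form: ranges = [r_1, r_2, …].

beam 1: φ=-90°, α=15°
  cosα=0.9659 sinα=0.2588 | (1,1) | tMaxX 0.4245 tMaxY 2.0864 | tΔX 1.0353 tΔY 3.8637
    t=0.4245 [x] (2,1)
    t=1.4597 [x] (3,1)
    t=2.0864 [y] (3,2)
    t=2.4950 [x] (4,2)
    t=3.5303 [x] (5,2)
    t=4.5656 [x] (6,2)
    t=5.6008 [x] (7,2) — stop
  → r_1 = 5.6008
beam 2: φ=-45°, α=60°
  cosα=0.5000 sinα=0.8660 | (1,1) | tMaxX 0.8200 tMaxY 0.6235 | tΔX 2.0000 tΔY 1.1547
    t=0.6235 [y] (1,2)
    t=0.8200 [x] (2,2)
    t=1.7782 [y] (2,3)
    t=2.8200 [x] (3,3)
    t=2.9329 [y] (3,4)
    t=4.0876 [y] (3,5)
    t=4.8200 [x] (4,5)
    t=5.2423 [y] (4,6)
    t=6.3970 [y] (4,7)
    t=6.8200 [x] (5,7) — stop
  → r_2 = 6.8200
beam 3: φ=45°, α=150°
  cosα=-0.8660 sinα=0.5000 | (1,1) | tMaxX 0.6813 tMaxY 1.0800 | tΔX 1.1547 tΔY 2.0000
    t=0.6813 [x] (0,1) — stop
  → r_3 = 0.6813
beam 4: φ=90°, α=195°
  cosα=-0.9659 sinα=-0.2588 | (1,1) | tMaxX 0.6108 tMaxY 1.7773 | tΔX 1.0353 tΔY 3.8637
    t=0.6108 [x] (0,1) — stop
  → r_4 = 0.6108

ranges = [5.6008, 6.8200, 0.6813, 0.6108]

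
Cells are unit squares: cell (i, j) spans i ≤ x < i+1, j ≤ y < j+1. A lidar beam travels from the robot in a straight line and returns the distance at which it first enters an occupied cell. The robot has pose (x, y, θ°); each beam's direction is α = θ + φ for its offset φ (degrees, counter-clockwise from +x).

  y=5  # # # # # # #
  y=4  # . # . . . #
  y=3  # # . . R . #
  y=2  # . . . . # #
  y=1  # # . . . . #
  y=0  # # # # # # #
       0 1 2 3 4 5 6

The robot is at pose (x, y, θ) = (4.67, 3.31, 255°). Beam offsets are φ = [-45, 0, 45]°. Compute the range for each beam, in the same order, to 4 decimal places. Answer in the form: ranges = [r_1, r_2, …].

beam 1: φ=-45°, α=210°
  direction (-0.8660, -0.5000); cell (4,3); t to first gridline: x 0.7736, y 0.6200 (then +1.1547 / +2.0000)
    (4,2) via y @ 0.6200
    (3,2) via x @ 0.7736
    (2,2) via x @ 1.9283
    (2,1) via y @ 2.6200
    (1,1) via x @ 3.0831  # hit
  → r_1 = 3.0831
beam 2: φ=0°, α=255°
  direction (-0.2588, -0.9659); cell (4,3); t to first gridline: x 2.5887, y 0.3209 (then +3.8637 / +1.0353)
    (4,2) via y @ 0.3209
    (4,1) via y @ 1.3562
    (4,0) via y @ 2.3915  # hit
  → r_2 = 2.3915
beam 3: φ=45°, α=300°
  direction (0.5000, -0.8660); cell (4,3); t to first gridline: x 0.6600, y 0.3580 (then +2.0000 / +1.1547)
    (4,2) via y @ 0.3580
    (5,2) via x @ 0.6600  # hit
  → r_3 = 0.6600

ranges = [3.0831, 2.3915, 0.6600]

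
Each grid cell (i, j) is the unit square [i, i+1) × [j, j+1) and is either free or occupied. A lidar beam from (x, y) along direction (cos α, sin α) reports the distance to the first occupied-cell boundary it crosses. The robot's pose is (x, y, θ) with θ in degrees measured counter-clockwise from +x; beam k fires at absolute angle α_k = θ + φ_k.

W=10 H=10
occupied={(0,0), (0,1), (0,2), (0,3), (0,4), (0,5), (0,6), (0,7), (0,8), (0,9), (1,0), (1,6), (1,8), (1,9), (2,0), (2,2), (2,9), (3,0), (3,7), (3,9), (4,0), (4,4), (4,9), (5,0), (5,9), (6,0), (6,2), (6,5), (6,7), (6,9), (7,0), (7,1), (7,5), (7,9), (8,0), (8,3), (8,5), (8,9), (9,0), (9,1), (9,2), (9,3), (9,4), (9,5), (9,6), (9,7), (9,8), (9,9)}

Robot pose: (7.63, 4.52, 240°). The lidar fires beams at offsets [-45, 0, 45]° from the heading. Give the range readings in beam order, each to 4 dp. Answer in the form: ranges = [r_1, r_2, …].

beam 1: φ=-45°, α=195°
  cosα=-0.9659 sinα=-0.2588 | (7,4) | tMaxX 0.6522 tMaxY 2.0091 | tΔX 1.0353 tΔY 3.8637
    t=0.6522 [x] (6,4)
    t=1.6875 [x] (5,4)
    t=2.0091 [y] (5,3)
    t=2.7228 [x] (4,3)
    t=3.7581 [x] (3,3)
    t=4.7933 [x] (2,3)
    t=5.8286 [x] (1,3)
    t=5.8728 [y] (1,2)
    t=6.8639 [x] (0,2) — stop
  → r_1 = 6.8639
beam 2: φ=0°, α=240°
  cosα=-0.5000 sinα=-0.8660 | (7,4) | tMaxX 1.2600 tMaxY 0.6004 | tΔX 2.0000 tΔY 1.1547
    t=0.6004 [y] (7,3)
    t=1.2600 [x] (6,3)
    t=1.7551 [y] (6,2) — stop
  → r_2 = 1.7551
beam 3: φ=45°, α=285°
  cosα=0.2588 sinα=-0.9659 | (7,4) | tMaxX 1.4296 tMaxY 0.5383 | tΔX 3.8637 tΔY 1.0353
    t=0.5383 [y] (7,3)
    t=1.4296 [x] (8,3) — stop
  → r_3 = 1.4296

ranges = [6.8639, 1.7551, 1.4296]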